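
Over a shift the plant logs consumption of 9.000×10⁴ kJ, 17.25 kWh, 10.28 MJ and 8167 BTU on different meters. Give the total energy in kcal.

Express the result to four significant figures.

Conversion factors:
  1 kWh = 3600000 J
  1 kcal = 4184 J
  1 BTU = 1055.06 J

4.087×10⁴ kcal

9.000×10⁴ kJ × 1000 = 9×10⁷ J
17.25 kWh × 3600000 = 6.21×10⁷ J
10.28 MJ × 1000000 = 1.028×10⁷ J
8167 BTU × 1055.06 = 8.61668×10⁶ J
Total: 9×10⁷ + 6.21×10⁷ + 1.028×10⁷ + 8.61668×10⁶ = 1.70997×10⁸ J
In kcal: 1.70997×10⁸ / 4184 = 40869.3 kcal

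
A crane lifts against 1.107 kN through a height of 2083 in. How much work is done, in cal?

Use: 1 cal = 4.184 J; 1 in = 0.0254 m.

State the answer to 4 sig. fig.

1.107 kN × 1000 → 1107 N
2083 in × 0.0254 → 52.9082 m
W = F × d = 1107 N × 52.9082 m = 58569.4 J
58569.4 J ÷ (4.184 J/cal) = 13998.4 cal

1.400×10⁴ cal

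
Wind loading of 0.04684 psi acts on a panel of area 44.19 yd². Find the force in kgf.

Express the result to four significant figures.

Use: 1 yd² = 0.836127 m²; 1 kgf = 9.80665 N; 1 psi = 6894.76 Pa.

1217 kgf

0.04684 psi × 6894.76 = 322.951 Pa
44.19 yd² × 0.836127 = 36.9485 m²
F = P × A = 322.951 Pa × 36.9485 m² = 11932.6 N
11932.6 N ÷ (9.80665 N/kgf) = 1216.79 kgf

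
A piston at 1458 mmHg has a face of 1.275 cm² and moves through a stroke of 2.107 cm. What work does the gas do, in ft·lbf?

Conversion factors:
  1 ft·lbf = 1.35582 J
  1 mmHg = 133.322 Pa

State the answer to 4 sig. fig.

1458 mmHg → 194383 Pa
1.275 cm² → 1.275×10⁻⁴ m²
F = P × A = 194383 × 1.275×10⁻⁴ = 24.7838 N
2.107 cm → 0.02107 m
W = F × d = 24.7838 × 0.02107 = 0.522195 J
In ft·lbf: 0.522195 / 1.35582 = 0.385151 ft·lbf

0.3852 ft·lbf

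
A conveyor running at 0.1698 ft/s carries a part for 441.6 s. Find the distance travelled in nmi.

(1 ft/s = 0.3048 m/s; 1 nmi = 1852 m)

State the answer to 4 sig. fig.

0.01234 nmi

0.1698 ft/s × 0.3048 = 0.051755 m/s
d = v × t = 0.051755 m/s × 441.6 s = 22.855 m
22.855 m ÷ (1852 m/nmi) = 0.0123407 nmi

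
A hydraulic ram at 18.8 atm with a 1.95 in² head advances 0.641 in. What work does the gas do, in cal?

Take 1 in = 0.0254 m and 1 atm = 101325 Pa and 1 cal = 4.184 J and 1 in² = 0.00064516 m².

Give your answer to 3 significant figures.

9.33 cal

18.8 atm → 1.90491×10⁶ Pa
1.95 in² → 0.00125806 m²
F = P × A = 1.90491×10⁶ × 0.00125806 = 2396.49 N
0.641 in → 0.0162814 m
W = F × d = 2396.49 × 0.0162814 = 39.0182 J
In cal: 39.0182 / 4.184 = 9.32557 cal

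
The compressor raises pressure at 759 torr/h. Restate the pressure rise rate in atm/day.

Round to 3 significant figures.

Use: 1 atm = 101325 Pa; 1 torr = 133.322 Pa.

759 torr/h × 133.322 Pa/torr ÷ 3600 s/h = 28.1087 Pa/s
28.1087 Pa/s ÷ 101325 Pa/atm × 86400 s/day = 23.9683 atm/day

24.0 atm/day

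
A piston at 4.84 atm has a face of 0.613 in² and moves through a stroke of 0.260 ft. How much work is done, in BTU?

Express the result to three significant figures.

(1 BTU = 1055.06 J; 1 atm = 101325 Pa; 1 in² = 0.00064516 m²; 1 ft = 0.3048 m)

0.0146 BTU

4.84 atm → 490413 Pa
0.613 in² → 3.95483×10⁻⁴ m²
F = P × A = 490413 × 3.95483×10⁻⁴ = 193.95 N
0.260 ft → 0.079248 m
W = F × d = 193.95 × 0.079248 = 15.3701 J
In BTU: 15.3701 / 1055.06 = 0.014568 BTU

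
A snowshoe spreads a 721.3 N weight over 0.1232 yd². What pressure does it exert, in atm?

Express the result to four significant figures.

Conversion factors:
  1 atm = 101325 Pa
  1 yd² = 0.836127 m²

0.06911 atm

0.1232 yd² × 0.836127 → 0.103011 m²
P = F / A = 721.3 N / 0.103011 m² = 7002.16 Pa
7002.16 Pa ÷ (101325 Pa/atm) = 0.0691059 atm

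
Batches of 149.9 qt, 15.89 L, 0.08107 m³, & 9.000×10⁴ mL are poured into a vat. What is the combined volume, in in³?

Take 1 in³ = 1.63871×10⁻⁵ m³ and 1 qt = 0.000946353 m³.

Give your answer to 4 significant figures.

2.007×10⁴ in³

149.9 qt × 0.000946353 = 0.141858 m³
15.89 L × 0.001 = 0.01589 m³
0.08107 m³ (already m³)
9.000×10⁴ mL × 10⁻⁶ = 0.09 m³
Sum: 0.141858 + 0.01589 + 0.08107 + 0.09 = 0.328818 m³
In in³: 0.328818 / 1.63871×10⁻⁵ = 20065.7 in³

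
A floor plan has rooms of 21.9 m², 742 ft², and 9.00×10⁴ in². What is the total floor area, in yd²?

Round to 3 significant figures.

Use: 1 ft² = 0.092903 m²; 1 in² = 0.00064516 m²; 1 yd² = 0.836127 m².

178 yd²

21.9 m² (already m²)
742 ft² × 0.092903 = 68.934 m²
9.00×10⁴ in² × 0.00064516 = 58.0644 m²
Total: 21.9 + 68.934 + 58.0644 = 148.898 m²
In yd²: 148.898 / 0.836127 = 178.081 yd²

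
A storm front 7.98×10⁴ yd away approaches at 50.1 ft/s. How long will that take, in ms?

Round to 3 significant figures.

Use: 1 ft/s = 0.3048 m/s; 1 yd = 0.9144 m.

4.78×10⁶ ms

7.98×10⁴ yd × 0.9144 = 72969.1 m
50.1 ft/s × 0.3048 = 15.2705 m/s
t = d / v = 72969.1 m / 15.2705 m/s = 4778.44 s
4778.44 s ÷ (0.001 s/ms) = 4.77844×10⁶ ms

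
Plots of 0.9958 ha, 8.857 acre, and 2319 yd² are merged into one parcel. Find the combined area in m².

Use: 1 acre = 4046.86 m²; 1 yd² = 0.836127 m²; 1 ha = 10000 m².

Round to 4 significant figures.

4.774×10⁴ m²

0.9958 ha × 10000 = 9958 m²
8.857 acre × 4046.86 = 35843 m²
2319 yd² × 0.836127 = 1938.98 m²
Combined: 9958 + 35843 + 1938.98 = 47740 m²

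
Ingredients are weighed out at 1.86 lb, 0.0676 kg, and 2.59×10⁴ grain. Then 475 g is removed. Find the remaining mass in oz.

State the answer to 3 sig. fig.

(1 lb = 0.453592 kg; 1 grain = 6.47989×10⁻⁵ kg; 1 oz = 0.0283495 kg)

74.6 oz

1.86 lb × 0.453592 = 0.843681 kg
0.0676 kg (already kg)
2.59×10⁴ grain × 6.47989×10⁻⁵ = 1.67829 kg
475 g × 0.001 = 0.475 kg
Result: 0.843681 + 0.0676 + 1.67829 − 0.475 = 2.11457 kg
In oz: 2.11457 / 0.0283495 = 74.5893 oz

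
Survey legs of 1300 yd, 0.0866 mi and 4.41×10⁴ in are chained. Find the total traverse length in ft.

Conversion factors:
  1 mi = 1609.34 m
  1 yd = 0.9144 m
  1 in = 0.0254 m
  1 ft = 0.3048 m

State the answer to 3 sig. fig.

1300 yd × 0.9144 = 1188.72 m
0.0866 mi × 1609.34 = 139.369 m
4.41×10⁴ in × 0.0254 = 1120.14 m
Total: 1188.72 + 139.369 + 1120.14 = 2448.23 m
In ft: 2448.23 / 0.3048 = 8032.25 ft

8030 ft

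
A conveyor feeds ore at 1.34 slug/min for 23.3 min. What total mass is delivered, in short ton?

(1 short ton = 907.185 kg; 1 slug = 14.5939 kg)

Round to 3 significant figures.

1.34 slug/min → 0.32593 kg/s
23.3 min → 1398 s
m = ṁ × t = 0.32593 × 1398 = 455.65 kg
In short ton: 455.65 / 907.185 = 0.502268 short ton

0.502 short ton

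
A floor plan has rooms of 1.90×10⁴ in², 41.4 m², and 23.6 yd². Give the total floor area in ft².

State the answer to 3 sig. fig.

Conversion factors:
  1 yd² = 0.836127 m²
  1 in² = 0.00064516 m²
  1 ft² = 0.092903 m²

790 ft²

1.90×10⁴ in² × 0.00064516 = 12.258 m²
41.4 m² (already m²)
23.6 yd² × 0.836127 = 19.7326 m²
Combined: 12.258 + 41.4 + 19.7326 = 73.3906 m²
In ft²: 73.3906 / 0.092903 = 789.97 ft²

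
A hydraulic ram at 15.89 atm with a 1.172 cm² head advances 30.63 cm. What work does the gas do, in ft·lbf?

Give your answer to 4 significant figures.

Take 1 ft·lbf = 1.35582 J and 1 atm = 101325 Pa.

15.89 atm → 1.61005×10⁶ Pa
1.172 cm² → 1.172×10⁻⁴ m²
F = P × A = 1.61005×10⁶ × 1.172×10⁻⁴ = 188.698 N
30.63 cm → 0.3063 m
W = F × d = 188.698 × 0.3063 = 57.7982 J
In ft·lbf: 57.7982 / 1.35582 = 42.6297 ft·lbf

42.63 ft·lbf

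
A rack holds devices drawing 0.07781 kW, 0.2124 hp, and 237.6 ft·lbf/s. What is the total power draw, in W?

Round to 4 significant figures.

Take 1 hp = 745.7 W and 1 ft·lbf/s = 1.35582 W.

558.3 W

0.07781 kW × 1000 → 77.81 W
0.2124 hp × 745.7 → 158.387 W
237.6 ft·lbf/s × 1.35582 → 322.143 W
Combined: 77.81 + 158.387 + 322.143 = 558.34 W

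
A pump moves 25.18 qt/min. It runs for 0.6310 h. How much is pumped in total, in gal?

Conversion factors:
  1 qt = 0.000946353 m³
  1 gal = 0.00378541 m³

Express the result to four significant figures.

25.18 qt/min → 3.97153×10⁻⁴ m³/s
0.6310 h → 2271.6 s
V = Q × t = 3.97153×10⁻⁴ × 2271.6 = 0.902173 m³
In gal: 0.902173 / 0.00378541 = 238.329 gal

238.3 gal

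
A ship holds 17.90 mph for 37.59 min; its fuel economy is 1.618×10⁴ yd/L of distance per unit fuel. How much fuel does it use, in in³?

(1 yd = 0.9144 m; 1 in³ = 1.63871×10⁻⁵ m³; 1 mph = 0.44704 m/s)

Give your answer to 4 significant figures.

74.44 in³

17.90 mph → 8.00202 m/s
37.59 min → 2255.4 s
d = v × t = 8.00202 × 2255.4 = 18047.8 m
1.618×10⁴ yd/L → 1.4795×10⁷ m/m³
V = d / (distance per unit fuel) = 18047.8 / 1.4795×10⁷ = 0.00121986 m³
In in³: 0.00121986 / 1.63871×10⁻⁵ = 74.4403 in³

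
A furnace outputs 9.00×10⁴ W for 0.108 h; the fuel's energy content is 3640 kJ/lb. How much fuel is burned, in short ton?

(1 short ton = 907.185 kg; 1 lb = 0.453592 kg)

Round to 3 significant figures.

0.00481 short ton

0.108 h → 388.8 s
E = P × t = 90000 × 388.8 = 3.4992×10⁷ J
3640 kJ/lb → 8.02483×10⁶ J/kg
m = E / e_s = 3.4992×10⁷ / 8.02483×10⁶ = 4.36047 kg
In short ton: 4.36047 / 907.185 = 0.00480659 short ton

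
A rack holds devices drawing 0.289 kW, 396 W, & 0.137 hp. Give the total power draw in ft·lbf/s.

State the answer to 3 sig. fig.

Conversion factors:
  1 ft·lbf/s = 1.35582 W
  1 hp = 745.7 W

581 ft·lbf/s

0.289 kW × 1000 = 289 W
396 W (already W)
0.137 hp × 745.7 = 102.161 W
Total: 289 + 396 + 102.161 = 787.161 W
In ft·lbf/s: 787.161 / 1.35582 = 580.579 ft·lbf/s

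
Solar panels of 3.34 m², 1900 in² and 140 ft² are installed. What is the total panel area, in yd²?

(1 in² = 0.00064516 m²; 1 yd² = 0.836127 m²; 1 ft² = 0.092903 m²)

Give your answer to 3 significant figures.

3.34 m² (already m²)
1900 in² × 0.00064516 = 1.2258 m²
140 ft² × 0.092903 = 13.0064 m²
Combined: 3.34 + 1.2258 + 13.0064 = 17.5722 m²
In yd²: 17.5722 / 0.836127 = 21.0162 yd²

21.0 yd²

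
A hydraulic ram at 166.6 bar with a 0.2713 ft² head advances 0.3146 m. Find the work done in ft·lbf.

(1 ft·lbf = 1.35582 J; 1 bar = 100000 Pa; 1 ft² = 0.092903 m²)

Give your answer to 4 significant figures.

166.6 bar → 1.666×10⁷ Pa
0.2713 ft² → 0.0252046 m²
F = P × A = 1.666×10⁷ × 0.0252046 = 419909 N
W = F × d = 419909 × 0.3146 = 132103 J
In ft·lbf: 132103 / 1.35582 = 97434 ft·lbf

9.743×10⁴ ft·lbf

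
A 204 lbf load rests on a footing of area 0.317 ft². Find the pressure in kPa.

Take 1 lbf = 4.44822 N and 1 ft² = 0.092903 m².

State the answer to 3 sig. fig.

204 lbf × 4.44822 → 907.437 N
0.317 ft² × 0.092903 → 0.0294503 m²
P = F / A = 907.437 N / 0.0294503 m² = 30812.5 Pa
30812.5 Pa ÷ (1000 Pa/kPa) = 30.8125 kPa

30.8 kPa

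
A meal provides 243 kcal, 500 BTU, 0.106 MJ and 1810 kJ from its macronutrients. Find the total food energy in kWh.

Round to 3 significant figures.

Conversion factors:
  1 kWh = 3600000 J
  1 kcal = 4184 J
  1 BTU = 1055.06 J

0.961 kWh

243 kcal × 4184 = 1.01671×10⁶ J
500 BTU × 1055.06 = 527530 J
0.106 MJ × 1000000 = 106000 J
1810 kJ × 1000 = 1.81×10⁶ J
Combined: 1.01671×10⁶ + 527530 + 106000 + 1.81×10⁶ = 3.46024×10⁶ J
In kWh: 3.46024×10⁶ / 3600000 = 0.961178 kWh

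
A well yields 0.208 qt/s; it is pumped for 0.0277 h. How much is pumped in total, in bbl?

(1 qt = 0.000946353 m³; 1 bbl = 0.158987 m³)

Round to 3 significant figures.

0.123 bbl

0.208 qt/s → 1.96841×10⁻⁴ m³/s
0.0277 h → 99.72 s
V = Q × t = 1.96841×10⁻⁴ × 99.72 = 0.019629 m³
In bbl: 0.019629 / 0.158987 = 0.123463 bbl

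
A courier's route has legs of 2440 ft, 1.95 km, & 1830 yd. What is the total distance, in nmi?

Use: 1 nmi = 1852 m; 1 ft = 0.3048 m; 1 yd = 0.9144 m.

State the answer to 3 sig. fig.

2440 ft × 0.3048 → 743.712 m
1.95 km × 1000 → 1950 m
1830 yd × 0.9144 → 1673.35 m
Total: 743.712 + 1950 + 1673.35 = 4367.06 m
In nmi: 4367.06 / 1852 = 2.35802 nmi

2.36 nmi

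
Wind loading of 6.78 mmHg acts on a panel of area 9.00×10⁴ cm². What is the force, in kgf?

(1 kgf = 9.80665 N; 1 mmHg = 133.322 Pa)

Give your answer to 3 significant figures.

830 kgf

6.78 mmHg × 133.322 → 903.923 Pa
9.00×10⁴ cm² × 0.0001 → 9 m²
F = P × A = 903.923 Pa × 9 m² = 8135.31 N
8135.31 N ÷ (9.80665 N/kgf) = 829.571 kgf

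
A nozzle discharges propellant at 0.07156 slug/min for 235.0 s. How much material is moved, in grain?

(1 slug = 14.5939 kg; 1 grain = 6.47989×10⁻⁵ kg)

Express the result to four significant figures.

0.07156 slug/min → 0.0174057 kg/s
m = ṁ × t = 0.0174057 × 235 = 4.09034 kg
In grain: 4.09034 / 6.47989×10⁻⁵ = 63123.6 grain

6.312×10⁴ grain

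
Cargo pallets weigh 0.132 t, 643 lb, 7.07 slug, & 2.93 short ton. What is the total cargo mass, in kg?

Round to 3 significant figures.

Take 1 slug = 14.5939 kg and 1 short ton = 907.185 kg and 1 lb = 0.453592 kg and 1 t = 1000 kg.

3180 kg

0.132 t × 1000 → 132 kg
643 lb × 0.453592 → 291.66 kg
7.07 slug × 14.5939 → 103.179 kg
2.93 short ton × 907.185 → 2658.05 kg
Total: 132 + 291.66 + 103.179 + 2658.05 = 3184.89 kg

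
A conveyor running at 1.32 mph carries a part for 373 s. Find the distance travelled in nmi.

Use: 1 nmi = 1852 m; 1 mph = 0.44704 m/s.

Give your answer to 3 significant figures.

0.119 nmi

1.32 mph × 0.44704 → 0.590093 m/s
d = v × t = 0.590093 m/s × 373 s = 220.105 m
220.105 m ÷ (1852 m/nmi) = 0.118847 nmi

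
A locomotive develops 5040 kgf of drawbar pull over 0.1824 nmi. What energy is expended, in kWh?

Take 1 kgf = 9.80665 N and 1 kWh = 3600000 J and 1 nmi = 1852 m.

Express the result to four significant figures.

4.638 kWh

5040 kgf × 9.80665 = 49425.5 N
0.1824 nmi × 1852 = 337.805 m
W = F × d = 49425.5 N × 337.805 m = 1.66962×10⁷ J
1.66962×10⁷ J ÷ (3600000 J/kWh) = 4.63783 kWh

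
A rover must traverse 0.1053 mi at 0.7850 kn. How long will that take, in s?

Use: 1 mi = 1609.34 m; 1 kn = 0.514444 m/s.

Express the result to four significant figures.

0.1053 mi × 1609.34 → 169.464 m
0.7850 kn × 0.514444 → 0.403839 m/s
t = d / v = 169.464 m / 0.403839 m/s = 419.633 s

419.6 s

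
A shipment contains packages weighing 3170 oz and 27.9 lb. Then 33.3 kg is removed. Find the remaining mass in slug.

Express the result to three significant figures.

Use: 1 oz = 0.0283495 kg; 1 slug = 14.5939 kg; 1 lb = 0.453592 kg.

3170 oz × 0.0283495 = 89.8679 kg
27.9 lb × 0.453592 = 12.6552 kg
33.3 kg (already kg)
Sum: 89.8679 + 12.6552 − 33.3 = 69.2231 kg
In slug: 69.2231 / 14.5939 = 4.74329 slug

4.74 slug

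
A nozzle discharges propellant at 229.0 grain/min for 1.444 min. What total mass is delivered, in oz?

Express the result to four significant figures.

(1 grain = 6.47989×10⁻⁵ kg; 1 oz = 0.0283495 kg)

0.7558 oz

229.0 grain/min → 2.47316×10⁻⁴ kg/s
1.444 min → 86.64 s
m = ṁ × t = 2.47316×10⁻⁴ × 86.64 = 0.0214275 kg
In oz: 0.0214275 / 0.0283495 = 0.755833 oz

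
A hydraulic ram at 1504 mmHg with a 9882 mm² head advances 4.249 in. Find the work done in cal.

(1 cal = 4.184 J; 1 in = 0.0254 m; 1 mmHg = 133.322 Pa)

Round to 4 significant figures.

51.11 cal

1504 mmHg → 200516 Pa
9882 mm² → 0.009882 m²
F = P × A = 200516 × 0.009882 = 1981.5 N
4.249 in → 0.107925 m
W = F × d = 1981.5 × 0.107925 = 213.853 J
In cal: 213.853 / 4.184 = 51.1121 cal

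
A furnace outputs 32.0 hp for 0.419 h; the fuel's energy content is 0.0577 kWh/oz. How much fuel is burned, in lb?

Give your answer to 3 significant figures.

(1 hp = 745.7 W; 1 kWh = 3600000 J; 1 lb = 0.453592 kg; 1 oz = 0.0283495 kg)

32.0 hp → 23862.4 W
0.419 h → 1508.4 s
E = P × t = 23862.4 × 1508.4 = 3.5994×10⁷ J
0.0577 kWh/oz → 7.32711×10⁶ J/kg
m = E / e_s = 3.5994×10⁷ / 7.32711×10⁶ = 4.91244 kg
In lb: 4.91244 / 0.453592 = 10.8301 lb

10.8 lb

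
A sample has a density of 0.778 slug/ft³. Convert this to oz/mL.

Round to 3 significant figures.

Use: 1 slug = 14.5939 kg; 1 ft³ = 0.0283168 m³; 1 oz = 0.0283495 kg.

0.778 slug/ft³ × 14.5939 kg/slug ÷ 0.0283168 m³/ft³ = 400.965 kg/m³
400.965 kg/m³ ÷ 0.0283495 kg/oz × 10⁻⁶ m³/mL = 0.0141436 oz/mL

0.0141 oz/mL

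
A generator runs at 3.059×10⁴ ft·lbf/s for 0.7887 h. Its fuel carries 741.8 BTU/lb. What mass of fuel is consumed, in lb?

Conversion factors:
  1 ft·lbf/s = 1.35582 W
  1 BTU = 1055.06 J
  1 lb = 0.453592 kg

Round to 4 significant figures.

3.059×10⁴ ft·lbf/s → 41474.5 W
0.7887 h → 2839.32 s
E = P × t = 41474.5 × 2839.32 = 1.17759×10⁸ J
741.8 BTU/lb → 1.72543×10⁶ J/kg
m = E / e_s = 1.17759×10⁸ / 1.72543×10⁶ = 68.2491 kg
In lb: 68.2491 / 0.453592 = 150.464 lb

150.5 lb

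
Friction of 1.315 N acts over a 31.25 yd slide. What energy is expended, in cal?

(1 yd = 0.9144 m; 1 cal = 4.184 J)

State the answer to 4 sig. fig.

8.981 cal

31.25 yd × 0.9144 = 28.575 m
W = F × d = 1.315 N × 28.575 m = 37.5761 J
37.5761 J ÷ (4.184 J/cal) = 8.9809 cal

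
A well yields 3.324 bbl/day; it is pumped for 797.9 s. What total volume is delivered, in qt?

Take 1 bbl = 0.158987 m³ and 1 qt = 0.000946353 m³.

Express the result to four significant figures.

5.157 qt

3.324 bbl/day → 6.11658×10⁻⁶ m³/s
V = Q × t = 6.11658×10⁻⁶ × 797.9 = 0.00488042 m³
In qt: 0.00488042 / 0.000946353 = 5.15708 qt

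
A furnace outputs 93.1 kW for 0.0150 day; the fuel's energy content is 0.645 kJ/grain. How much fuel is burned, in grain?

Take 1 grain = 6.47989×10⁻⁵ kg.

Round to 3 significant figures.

1.87×10⁵ grain

93.1 kW → 93100 W
0.0150 day → 1296 s
E = P × t = 93100 × 1296 = 1.20658×10⁸ J
0.645 kJ/grain → 9.95387×10⁶ J/kg
m = E / e_s = 1.20658×10⁸ / 9.95387×10⁶ = 12.1217 kg
In grain: 12.1217 / 6.47989×10⁻⁵ = 187066 grain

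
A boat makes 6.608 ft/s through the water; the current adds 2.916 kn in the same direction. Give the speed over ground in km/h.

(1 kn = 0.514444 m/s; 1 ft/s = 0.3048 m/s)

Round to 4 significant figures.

12.65 km/h

6.608 ft/s × 0.3048 → 2.01412 m/s
2.916 kn × 0.514444 → 1.50012 m/s
Sum: 2.01412 + 1.50012 = 3.51424 m/s
In km/h: 3.51424 / (1/3.6) = 12.6513 km/h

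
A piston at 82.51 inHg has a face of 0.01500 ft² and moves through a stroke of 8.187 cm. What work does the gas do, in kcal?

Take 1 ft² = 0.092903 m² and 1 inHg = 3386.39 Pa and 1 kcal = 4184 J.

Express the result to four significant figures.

0.007619 kcal

82.51 inHg → 279411 Pa
0.01500 ft² → 0.00139354 m²
F = P × A = 279411 × 0.00139354 = 389.37 N
8.187 cm → 0.08187 m
W = F × d = 389.37 × 0.08187 = 31.8777 J
In kcal: 31.8777 / 4184 = 0.00761895 kcal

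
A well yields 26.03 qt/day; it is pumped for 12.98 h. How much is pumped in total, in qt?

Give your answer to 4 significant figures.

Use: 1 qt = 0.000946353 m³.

14.08 qt

26.03 qt/day → 2.85111×10⁻⁷ m³/s
12.98 h → 46728 s
V = Q × t = 2.85111×10⁻⁷ × 46728 = 0.0133227 m³
In qt: 0.0133227 / 0.000946353 = 14.0779 qt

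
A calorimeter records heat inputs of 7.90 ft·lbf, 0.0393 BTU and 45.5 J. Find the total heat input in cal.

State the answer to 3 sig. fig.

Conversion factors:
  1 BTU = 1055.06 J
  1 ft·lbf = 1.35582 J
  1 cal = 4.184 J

23.3 cal

7.90 ft·lbf × 1.35582 = 10.711 J
0.0393 BTU × 1055.06 = 41.4639 J
45.5 J (already J)
Sum: 10.711 + 41.4639 + 45.5 = 97.6749 J
In cal: 97.6749 / 4.184 = 23.3449 cal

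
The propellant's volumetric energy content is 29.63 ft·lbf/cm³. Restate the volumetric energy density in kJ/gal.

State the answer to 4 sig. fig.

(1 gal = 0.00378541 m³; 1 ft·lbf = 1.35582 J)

29.63 ft·lbf/cm³ × 1.35582 J/ft·lbf ÷ 10⁻⁶ m³/cm³ = 4.01729×10⁷ J/m³
4.01729×10⁷ J/m³ ÷ 1000 J/kJ × 0.00378541 m³/gal = 152.071 kJ/gal

152.1 kJ/gal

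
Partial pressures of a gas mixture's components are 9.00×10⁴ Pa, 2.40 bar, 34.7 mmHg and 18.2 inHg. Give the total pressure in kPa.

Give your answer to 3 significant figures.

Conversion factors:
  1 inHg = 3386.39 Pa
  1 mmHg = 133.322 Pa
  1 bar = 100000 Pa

396 kPa

9.00×10⁴ Pa (already Pa)
2.40 bar × 100000 = 240000 Pa
34.7 mmHg × 133.322 = 4626.27 Pa
18.2 inHg × 3386.39 = 61632.3 Pa
Total: 90000 + 240000 + 4626.27 + 61632.3 = 396259 Pa
In kPa: 396259 / 1000 = 396.259 kPa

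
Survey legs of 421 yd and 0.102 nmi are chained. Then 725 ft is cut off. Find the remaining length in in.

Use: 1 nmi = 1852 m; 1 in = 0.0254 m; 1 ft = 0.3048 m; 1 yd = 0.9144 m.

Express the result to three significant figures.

1.39×10⁴ in

421 yd × 0.9144 = 384.962 m
0.102 nmi × 1852 = 188.904 m
725 ft × 0.3048 = 220.98 m
Sum: 384.962 + 188.904 − 220.98 = 352.886 m
In in: 352.886 / 0.0254 = 13893.1 in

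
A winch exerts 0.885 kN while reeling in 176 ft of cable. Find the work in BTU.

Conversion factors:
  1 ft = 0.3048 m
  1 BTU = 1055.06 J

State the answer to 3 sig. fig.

45.0 BTU

0.885 kN × 1000 → 885 N
176 ft × 0.3048 → 53.6448 m
W = F × d = 885 N × 53.6448 m = 47475.6 J
47475.6 J ÷ (1055.06 J/BTU) = 44.998 BTU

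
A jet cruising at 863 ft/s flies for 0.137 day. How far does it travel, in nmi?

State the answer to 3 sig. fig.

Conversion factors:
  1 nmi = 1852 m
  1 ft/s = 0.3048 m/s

863 ft/s × 0.3048 → 263.042 m/s
0.137 day × 86400 → 11836.8 s
d = v × t = 263.042 m/s × 11836.8 s = 3.11358×10⁶ m
3.11358×10⁶ m ÷ (1852 m/nmi) = 1681.2 nmi

1680 nmi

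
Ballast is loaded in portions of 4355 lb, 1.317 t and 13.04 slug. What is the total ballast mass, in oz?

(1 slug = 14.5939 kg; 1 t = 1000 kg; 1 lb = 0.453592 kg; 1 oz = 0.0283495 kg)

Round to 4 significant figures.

1.228×10⁵ oz

4355 lb × 0.453592 = 1975.39 kg
1.317 t × 1000 = 1317 kg
13.04 slug × 14.5939 = 190.304 kg
Total: 1975.39 + 1317 + 190.304 = 3482.69 kg
In oz: 3482.69 / 0.0283495 = 122848 oz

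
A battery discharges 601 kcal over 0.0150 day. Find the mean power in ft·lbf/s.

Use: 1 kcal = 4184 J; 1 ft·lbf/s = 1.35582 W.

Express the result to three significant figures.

1430 ft·lbf/s

601 kcal × 4184 = 2.51458×10⁶ J
0.0150 day × 86400 = 1296 s
P = E / t = 2.51458×10⁶ J / 1296 s = 1940.26 W
1940.26 W ÷ (1.35582 W/ft·lbf/s) = 1431.06 ft·lbf/s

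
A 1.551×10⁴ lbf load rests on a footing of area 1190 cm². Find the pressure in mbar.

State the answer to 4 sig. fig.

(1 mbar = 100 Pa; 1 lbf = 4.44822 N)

1.551×10⁴ lbf × 4.44822 = 68991.9 N
1190 cm² × 0.0001 = 0.119 m²
P = F / A = 68991.9 N / 0.119 m² = 579764 Pa
579764 Pa ÷ (100 Pa/mbar) = 5797.64 mbar

5798 mbar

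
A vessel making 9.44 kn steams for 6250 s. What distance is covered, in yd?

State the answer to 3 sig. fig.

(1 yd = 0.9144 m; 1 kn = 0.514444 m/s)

9.44 kn × 0.514444 = 4.85635 m/s
d = v × t = 4.85635 m/s × 6250 s = 30352.2 m
30352.2 m ÷ (0.9144 m/yd) = 33193.6 yd

3.32×10⁴ yd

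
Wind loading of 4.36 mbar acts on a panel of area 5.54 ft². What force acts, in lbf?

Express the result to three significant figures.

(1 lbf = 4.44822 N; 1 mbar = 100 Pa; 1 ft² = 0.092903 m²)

4.36 mbar × 100 → 436 Pa
5.54 ft² × 0.092903 → 0.514683 m²
F = P × A = 436 Pa × 0.514683 m² = 224.402 N
224.402 N ÷ (4.44822 N/lbf) = 50.4476 lbf

50.4 lbf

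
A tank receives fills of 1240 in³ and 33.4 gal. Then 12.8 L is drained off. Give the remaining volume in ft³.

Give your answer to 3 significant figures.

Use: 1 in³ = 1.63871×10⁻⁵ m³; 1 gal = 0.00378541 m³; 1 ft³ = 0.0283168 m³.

4.73 ft³

1240 in³ × 1.63871×10⁻⁵ = 0.02032 m³
33.4 gal × 0.00378541 = 0.126433 m³
12.8 L × 0.001 = 0.0128 m³
Sum: 0.02032 + 0.126433 − 0.0128 = 0.133953 m³
In ft³: 0.133953 / 0.0283168 = 4.73051 ft³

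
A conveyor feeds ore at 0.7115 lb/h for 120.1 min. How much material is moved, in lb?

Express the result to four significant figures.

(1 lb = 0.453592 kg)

0.7115 lb/h → 8.96474×10⁻⁵ kg/s
120.1 min → 7206 s
m = ṁ × t = 8.96474×10⁻⁵ × 7206 = 0.645999 kg
In lb: 0.645999 / 0.453592 = 1.42419 lb

1.424 lb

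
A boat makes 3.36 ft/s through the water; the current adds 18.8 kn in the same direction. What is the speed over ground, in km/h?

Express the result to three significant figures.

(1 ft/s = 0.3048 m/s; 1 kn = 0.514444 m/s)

38.5 km/h

3.36 ft/s × 0.3048 = 1.02413 m/s
18.8 kn × 0.514444 = 9.67155 m/s
Sum: 1.02413 + 9.67155 = 10.6957 m/s
In km/h: 10.6957 / (1/3.6) = 38.5045 km/h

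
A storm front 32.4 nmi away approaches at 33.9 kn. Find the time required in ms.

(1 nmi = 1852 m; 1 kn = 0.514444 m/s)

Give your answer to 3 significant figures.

32.4 nmi × 1852 = 60004.8 m
33.9 kn × 0.514444 = 17.4397 m/s
t = d / v = 60004.8 m / 17.4397 m/s = 3440.7 s
3440.7 s ÷ (0.001 s/ms) = 3.4407×10⁶ ms

3.44×10⁶ ms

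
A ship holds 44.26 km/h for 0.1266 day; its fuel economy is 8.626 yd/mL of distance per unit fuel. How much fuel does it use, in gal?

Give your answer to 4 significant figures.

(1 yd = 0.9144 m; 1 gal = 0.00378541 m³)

4.504 gal

44.26 km/h → 12.2944 m/s
0.1266 day → 10938.2 s
d = v × t = 12.2944 × 10938.2 = 134479 m
8.626 yd/mL → 7.88761×10⁶ m/m³
V = d / (distance per unit fuel) = 134479 / 7.88761×10⁶ = 0.0170494 m³
In gal: 0.0170494 / 0.00378541 = 4.50398 gal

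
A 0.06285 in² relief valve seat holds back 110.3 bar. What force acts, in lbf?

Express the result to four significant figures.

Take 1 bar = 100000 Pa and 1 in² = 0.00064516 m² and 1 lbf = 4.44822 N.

100.5 lbf

110.3 bar × 100000 = 1.103×10⁷ Pa
0.06285 in² × 0.00064516 = 4.05483×10⁻⁵ m²
F = P × A = 1.103×10⁷ Pa × 4.05483×10⁻⁵ m² = 447.248 N
447.248 N ÷ (4.44822 N/lbf) = 100.545 lbf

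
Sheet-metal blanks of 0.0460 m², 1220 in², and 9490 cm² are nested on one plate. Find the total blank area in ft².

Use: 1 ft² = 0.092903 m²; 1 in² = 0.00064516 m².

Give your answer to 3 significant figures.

0.0460 m² (already m²)
1220 in² × 0.00064516 = 0.787095 m²
9490 cm² × 0.0001 = 0.949 m²
Combined: 0.046 + 0.787095 + 0.949 = 1.7821 m²
In ft²: 1.7821 / 0.092903 = 19.1824 ft²

19.2 ft²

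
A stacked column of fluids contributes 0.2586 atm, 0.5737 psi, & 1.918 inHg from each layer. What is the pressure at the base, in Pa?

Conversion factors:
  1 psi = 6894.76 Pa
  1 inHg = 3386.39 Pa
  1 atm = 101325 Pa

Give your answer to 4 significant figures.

0.2586 atm × 101325 = 26202.6 Pa
0.5737 psi × 6894.76 = 3955.52 Pa
1.918 inHg × 3386.39 = 6495.1 Pa
Combined: 26202.6 + 3955.52 + 6495.1 = 36653.2 Pa

3.665×10⁴ Pa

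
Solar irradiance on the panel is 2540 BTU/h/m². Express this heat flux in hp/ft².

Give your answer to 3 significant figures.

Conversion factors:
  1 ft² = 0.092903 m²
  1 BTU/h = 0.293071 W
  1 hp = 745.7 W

2540 BTU/h/m² × 0.293071 W/BTU/h = 744.4 W/m²
744.4 W/m² ÷ 745.7 W/hp × 0.092903 m²/ft² = 0.092741 hp/ft²

0.0927 hp/ft²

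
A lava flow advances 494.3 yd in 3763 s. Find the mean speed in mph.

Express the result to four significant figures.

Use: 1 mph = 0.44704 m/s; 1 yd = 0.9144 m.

0.2687 mph

494.3 yd × 0.9144 → 451.988 m
v = d / t = 451.988 m / 3763 s = 0.120114 m/s
0.120114 m/s ÷ (0.44704 m/s/mph) = 0.268687 mph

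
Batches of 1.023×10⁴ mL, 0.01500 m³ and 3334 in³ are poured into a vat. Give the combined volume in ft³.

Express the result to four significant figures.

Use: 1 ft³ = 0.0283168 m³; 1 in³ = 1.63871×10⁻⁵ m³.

2.820 ft³

1.023×10⁴ mL × 10⁻⁶ = 0.01023 m³
0.01500 m³ (already m³)
3334 in³ × 1.63871×10⁻⁵ = 0.0546346 m³
Sum: 0.01023 + 0.015 + 0.0546346 = 0.0798646 m³
In ft³: 0.0798646 / 0.0283168 = 2.8204 ft³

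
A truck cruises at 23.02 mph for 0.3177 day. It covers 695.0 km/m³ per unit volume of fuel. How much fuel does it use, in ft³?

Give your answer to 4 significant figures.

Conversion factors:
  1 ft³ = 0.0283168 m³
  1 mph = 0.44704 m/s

23.02 mph → 10.2909 m/s
0.3177 day → 27449.3 s
d = v × t = 10.2909 × 27449.3 = 282478 m
695.0 km/m³ → 695000 m/m³
V = d / (distance per unit fuel) = 282478 / 695000 = 0.406443 m³
In ft³: 0.406443 / 0.0283168 = 14.3534 ft³

14.35 ft³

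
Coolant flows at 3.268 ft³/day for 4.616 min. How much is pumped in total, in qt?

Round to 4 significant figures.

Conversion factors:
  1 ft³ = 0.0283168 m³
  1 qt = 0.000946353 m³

0.3135 qt

3.268 ft³/day → 1.07106×10⁻⁶ m³/s
4.616 min → 276.96 s
V = Q × t = 1.07106×10⁻⁶ × 276.96 = 2.96641×10⁻⁴ m³
In qt: 2.96641×10⁻⁴ / 0.000946353 = 0.313457 qt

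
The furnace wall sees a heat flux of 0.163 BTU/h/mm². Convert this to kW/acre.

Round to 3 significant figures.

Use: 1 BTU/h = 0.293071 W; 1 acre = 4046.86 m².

0.163 BTU/h/mm² × 0.293071 W/BTU/h ÷ 10⁻⁶ m²/mm² = 47770.6 W/m²
47770.6 W/m² ÷ 1000 W/kW × 4046.86 m²/acre = 193321 kW/acre

1.93×10⁵ kW/acre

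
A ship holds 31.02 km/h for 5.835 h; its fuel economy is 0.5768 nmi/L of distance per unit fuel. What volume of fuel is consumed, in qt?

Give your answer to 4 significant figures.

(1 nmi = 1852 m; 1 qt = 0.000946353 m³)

31.02 km/h → 8.61667 m/s
5.835 h → 21006 s
d = v × t = 8.61667 × 21006 = 181002 m
0.5768 nmi/L → 1.06823×10⁶ m/m³
V = d / (distance per unit fuel) = 181002 / 1.06823×10⁶ = 0.169441 m³
In qt: 0.169441 / 0.000946353 = 179.046 qt

179.0 qt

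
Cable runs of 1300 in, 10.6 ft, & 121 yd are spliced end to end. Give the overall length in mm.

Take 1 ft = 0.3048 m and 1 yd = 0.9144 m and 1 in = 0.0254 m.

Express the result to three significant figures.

1300 in × 0.0254 = 33.02 m
10.6 ft × 0.3048 = 3.23088 m
121 yd × 0.9144 = 110.642 m
Total: 33.02 + 3.23088 + 110.642 = 146.893 m
In mm: 146.893 / 0.001 = 146893 mm

1.47×10⁵ mm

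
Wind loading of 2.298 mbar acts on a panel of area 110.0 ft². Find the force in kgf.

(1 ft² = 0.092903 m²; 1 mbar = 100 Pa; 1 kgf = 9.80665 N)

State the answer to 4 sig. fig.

239.5 kgf

2.298 mbar × 100 → 229.8 Pa
110.0 ft² × 0.092903 → 10.2193 m²
F = P × A = 229.8 Pa × 10.2193 m² = 2348.4 N
2348.4 N ÷ (9.80665 N/kgf) = 239.47 kgf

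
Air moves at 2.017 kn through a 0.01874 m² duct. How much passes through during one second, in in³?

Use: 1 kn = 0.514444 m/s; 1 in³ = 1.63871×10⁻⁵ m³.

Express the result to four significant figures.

2.017 kn × 0.514444 → 1.03763 m/s
V = v × A × t = 1.03763 m/s × 0.01874 m² × 1 s = 0.0194452 m³
0.0194452 m³ ÷ (1.63871×10⁻⁵ m³/in³) = 1186.62 in³

1187 in³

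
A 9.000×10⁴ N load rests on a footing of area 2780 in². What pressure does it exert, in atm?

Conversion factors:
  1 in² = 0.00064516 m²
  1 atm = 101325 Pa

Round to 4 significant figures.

2780 in² × 0.00064516 → 1.79354 m²
P = F / A = 90000 N / 1.79354 m² = 50180.1 Pa
50180.1 Pa ÷ (101325 Pa/atm) = 0.495239 atm

0.4952 atm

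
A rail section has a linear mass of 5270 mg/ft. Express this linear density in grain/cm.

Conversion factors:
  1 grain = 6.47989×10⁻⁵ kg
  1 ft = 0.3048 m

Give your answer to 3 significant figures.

2.67 grain/cm

5270 mg/ft × 10⁻⁶ kg/mg ÷ 0.3048 m/ft = 0.01729 kg/m
0.01729 kg/m ÷ 6.47989×10⁻⁵ kg/grain × 0.01 m/cm = 2.66826 grain/cm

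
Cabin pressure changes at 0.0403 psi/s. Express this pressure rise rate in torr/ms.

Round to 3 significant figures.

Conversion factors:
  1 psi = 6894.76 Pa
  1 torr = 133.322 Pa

0.00208 torr/ms

0.0403 psi/s × 6894.76 Pa/psi = 277.859 Pa/s
277.859 Pa/s ÷ 133.322 Pa/torr × 0.001 s/ms = 0.00208412 torr/ms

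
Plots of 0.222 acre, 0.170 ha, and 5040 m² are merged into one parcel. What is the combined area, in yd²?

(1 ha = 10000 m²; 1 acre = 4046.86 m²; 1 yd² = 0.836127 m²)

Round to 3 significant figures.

9140 yd²

0.222 acre × 4046.86 = 898.403 m²
0.170 ha × 10000 = 1700 m²
5040 m² (already m²)
Sum: 898.403 + 1700 + 5040 = 7638.4 m²
In yd²: 7638.4 / 0.836127 = 9135.45 yd²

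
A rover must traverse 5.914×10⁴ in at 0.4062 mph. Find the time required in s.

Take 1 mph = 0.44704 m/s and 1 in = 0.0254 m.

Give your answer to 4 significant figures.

8272 s

5.914×10⁴ in × 0.0254 = 1502.16 m
0.4062 mph × 0.44704 = 0.181588 m/s
t = d / v = 1502.16 m / 0.181588 m/s = 8272.35 s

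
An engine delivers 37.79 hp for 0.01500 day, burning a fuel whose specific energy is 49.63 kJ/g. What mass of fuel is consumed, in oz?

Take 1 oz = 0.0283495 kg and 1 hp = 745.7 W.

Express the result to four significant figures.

25.96 oz

37.79 hp → 28180 W
0.01500 day → 1296 s
E = P × t = 28180 × 1296 = 3.65213×10⁷ J
49.63 kJ/g → 4.963×10⁷ J/kg
m = E / e_s = 3.65213×10⁷ / 4.963×10⁷ = 0.735871 kg
In oz: 0.735871 / 0.0283495 = 25.9571 oz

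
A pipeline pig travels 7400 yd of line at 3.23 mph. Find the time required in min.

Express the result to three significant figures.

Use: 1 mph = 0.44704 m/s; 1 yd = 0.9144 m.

78.1 min

7400 yd × 0.9144 → 6766.56 m
3.23 mph × 0.44704 → 1.44394 m/s
t = d / v = 6766.56 m / 1.44394 m/s = 4686.18 s
4686.18 s ÷ (60 s/min) = 78.103 min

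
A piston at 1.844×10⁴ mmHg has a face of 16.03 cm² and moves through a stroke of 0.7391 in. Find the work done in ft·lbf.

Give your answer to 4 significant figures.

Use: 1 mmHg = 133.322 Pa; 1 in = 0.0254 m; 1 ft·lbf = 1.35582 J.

1.844×10⁴ mmHg → 2.45846×10⁶ Pa
16.03 cm² → 0.001603 m²
F = P × A = 2.45846×10⁶ × 0.001603 = 3940.91 N
0.7391 in → 0.0187731 m
W = F × d = 3940.91 × 0.0187731 = 73.9831 J
In ft·lbf: 73.9831 / 1.35582 = 54.5671 ft·lbf

54.57 ft·lbf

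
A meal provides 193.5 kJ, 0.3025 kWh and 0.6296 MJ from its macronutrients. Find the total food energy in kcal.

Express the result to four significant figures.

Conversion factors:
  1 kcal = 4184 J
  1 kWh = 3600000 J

193.5 kJ × 1000 → 193500 J
0.3025 kWh × 3600000 → 1.089×10⁶ J
0.6296 MJ × 1000000 → 629600 J
Sum: 193500 + 1.089×10⁶ + 629600 = 1.9121×10⁶ J
In kcal: 1.9121×10⁶ / 4184 = 457.003 kcal

457.0 kcal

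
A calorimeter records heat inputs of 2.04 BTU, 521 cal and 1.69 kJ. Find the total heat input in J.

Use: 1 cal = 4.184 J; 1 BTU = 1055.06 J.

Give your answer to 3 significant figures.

6020 J

2.04 BTU × 1055.06 = 2152.32 J
521 cal × 4.184 = 2179.86 J
1.69 kJ × 1000 = 1690 J
Combined: 2152.32 + 2179.86 + 1690 = 6022.18 J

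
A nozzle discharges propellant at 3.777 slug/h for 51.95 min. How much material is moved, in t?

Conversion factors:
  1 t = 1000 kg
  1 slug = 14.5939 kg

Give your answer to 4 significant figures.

0.04773 t

3.777 slug/h → 0.0153114 kg/s
51.95 min → 3117 s
m = ṁ × t = 0.0153114 × 3117 = 47.7256 kg
In t: 47.7256 / 1000 = 0.0477256 t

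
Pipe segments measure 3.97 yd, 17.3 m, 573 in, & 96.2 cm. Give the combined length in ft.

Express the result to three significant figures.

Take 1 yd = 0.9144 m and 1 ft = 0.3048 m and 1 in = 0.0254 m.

3.97 yd × 0.9144 = 3.63017 m
17.3 m (already m)
573 in × 0.0254 = 14.5542 m
96.2 cm × 0.01 = 0.962 m
Sum: 3.63017 + 17.3 + 14.5542 + 0.962 = 36.4464 m
In ft: 36.4464 / 0.3048 = 119.575 ft

120 ft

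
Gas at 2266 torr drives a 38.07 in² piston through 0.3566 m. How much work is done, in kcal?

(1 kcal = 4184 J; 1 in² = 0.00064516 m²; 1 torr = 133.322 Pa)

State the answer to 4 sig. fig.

2266 torr → 302108 Pa
38.07 in² → 0.0245612 m²
F = P × A = 302108 × 0.0245612 = 7420.14 N
W = F × d = 7420.14 × 0.3566 = 2646.02 J
In kcal: 2646.02 / 4184 = 0.632414 kcal

0.6324 kcal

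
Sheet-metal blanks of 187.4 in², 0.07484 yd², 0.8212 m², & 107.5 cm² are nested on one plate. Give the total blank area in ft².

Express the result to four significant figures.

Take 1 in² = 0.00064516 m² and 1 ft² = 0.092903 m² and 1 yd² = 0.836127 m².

187.4 in² × 0.00064516 = 0.120903 m²
0.07484 yd² × 0.836127 = 0.0625757 m²
0.8212 m² (already m²)
107.5 cm² × 0.0001 = 0.01075 m²
Total: 0.120903 + 0.0625757 + 0.8212 + 0.01075 = 1.01543 m²
In ft²: 1.01543 / 0.092903 = 10.93 ft²

10.93 ft²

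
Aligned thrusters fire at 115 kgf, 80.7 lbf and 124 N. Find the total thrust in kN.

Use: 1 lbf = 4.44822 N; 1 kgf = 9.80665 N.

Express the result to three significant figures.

1.61 kN

115 kgf × 9.80665 → 1127.76 N
80.7 lbf × 4.44822 → 358.971 N
124 N (already N)
Sum: 1127.76 + 358.971 + 124 = 1610.73 N
In kN: 1610.73 / 1000 = 1.61073 kN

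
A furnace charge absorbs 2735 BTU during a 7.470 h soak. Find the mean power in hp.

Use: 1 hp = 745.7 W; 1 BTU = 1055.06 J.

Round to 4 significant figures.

0.1439 hp

2735 BTU × 1055.06 = 2.88559×10⁶ J
7.470 h × 3600 = 26892 s
P = E / t = 2.88559×10⁶ J / 26892 s = 107.303 W
107.303 W ÷ (745.7 W/hp) = 0.143896 hp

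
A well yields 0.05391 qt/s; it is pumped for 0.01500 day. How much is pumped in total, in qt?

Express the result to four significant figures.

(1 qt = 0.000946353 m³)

69.87 qt

0.05391 qt/s → 5.10179×10⁻⁵ m³/s
0.01500 day → 1296 s
V = Q × t = 5.10179×10⁻⁵ × 1296 = 0.0661192 m³
In qt: 0.0661192 / 0.000946353 = 69.8674 qt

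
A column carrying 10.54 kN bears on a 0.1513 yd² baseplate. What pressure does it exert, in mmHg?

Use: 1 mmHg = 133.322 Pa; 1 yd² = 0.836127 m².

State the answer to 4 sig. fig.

624.9 mmHg

10.54 kN × 1000 → 10540 N
0.1513 yd² × 0.836127 → 0.126506 m²
P = F / A = 10540 N / 0.126506 m² = 83316.2 Pa
83316.2 Pa ÷ (133.322 Pa/mmHg) = 624.925 mmHg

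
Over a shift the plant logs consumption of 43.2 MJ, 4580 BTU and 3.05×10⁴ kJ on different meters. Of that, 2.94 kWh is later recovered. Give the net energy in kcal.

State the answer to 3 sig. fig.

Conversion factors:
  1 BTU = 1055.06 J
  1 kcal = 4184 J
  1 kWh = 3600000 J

1.62×10⁴ kcal

43.2 MJ × 1000000 → 4.32×10⁷ J
4580 BTU × 1055.06 → 4.83217×10⁶ J
3.05×10⁴ kJ × 1000 → 3.05×10⁷ J
2.94 kWh × 3600000 → 1.0584×10⁷ J
Sum: 4.32×10⁷ + 4.83217×10⁶ + 3.05×10⁷ − 1.0584×10⁷ = 6.79482×10⁷ J
In kcal: 6.79482×10⁷ / 4184 = 16240 kcal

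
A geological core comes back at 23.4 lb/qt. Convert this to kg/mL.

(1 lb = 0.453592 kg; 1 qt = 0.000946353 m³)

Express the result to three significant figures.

0.0112 kg/mL

23.4 lb/qt × 0.453592 kg/lb ÷ 0.000946353 m³/qt = 11215.7 kg/m³
11215.7 kg/m³ × 10⁻⁶ m³/mL = 0.0112157 kg/mL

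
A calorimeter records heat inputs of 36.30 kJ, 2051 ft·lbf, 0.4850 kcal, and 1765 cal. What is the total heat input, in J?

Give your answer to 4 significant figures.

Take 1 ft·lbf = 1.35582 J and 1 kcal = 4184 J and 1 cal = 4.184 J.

4.849×10⁴ J

36.30 kJ × 1000 → 36300 J
2051 ft·lbf × 1.35582 → 2780.79 J
0.4850 kcal × 4184 → 2029.24 J
1765 cal × 4.184 → 7384.76 J
Total: 36300 + 2780.79 + 2029.24 + 7384.76 = 48494.8 J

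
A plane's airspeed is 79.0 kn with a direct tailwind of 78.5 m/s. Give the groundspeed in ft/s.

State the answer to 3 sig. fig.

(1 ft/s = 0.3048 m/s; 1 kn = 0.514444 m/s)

391 ft/s

79.0 kn × 0.514444 = 40.6411 m/s
78.5 m/s (already m/s)
Total: 40.6411 + 78.5 = 119.141 m/s
In ft/s: 119.141 / 0.3048 = 390.883 ft/s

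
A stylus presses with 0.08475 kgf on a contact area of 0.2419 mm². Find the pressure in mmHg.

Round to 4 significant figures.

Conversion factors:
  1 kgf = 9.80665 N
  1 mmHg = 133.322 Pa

2.577×10⁴ mmHg

0.08475 kgf × 9.80665 = 0.831114 N
0.2419 mm² × 10⁻⁶ = 2.419×10⁻⁷ m²
P = F / A = 0.831114 N / 2.419×10⁻⁷ m² = 3.43578×10⁶ Pa
3.43578×10⁶ Pa ÷ (133.322 Pa/mmHg) = 25770.5 mmHg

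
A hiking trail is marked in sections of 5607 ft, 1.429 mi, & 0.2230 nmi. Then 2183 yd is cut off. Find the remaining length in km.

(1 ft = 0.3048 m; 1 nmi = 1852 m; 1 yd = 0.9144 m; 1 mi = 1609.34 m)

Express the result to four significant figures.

2.426 km

5607 ft × 0.3048 → 1709.01 m
1.429 mi × 1609.34 → 2299.75 m
0.2230 nmi × 1852 → 412.996 m
2183 yd × 0.9144 → 1996.14 m
Result: 1709.01 + 2299.75 + 412.996 − 1996.14 = 2425.62 m
In km: 2425.62 / 1000 = 2.42562 km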